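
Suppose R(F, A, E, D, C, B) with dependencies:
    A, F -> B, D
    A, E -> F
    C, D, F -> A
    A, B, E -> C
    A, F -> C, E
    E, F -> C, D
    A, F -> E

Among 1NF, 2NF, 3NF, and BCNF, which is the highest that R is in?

BCNF

Candidate keys: {A, E}, {A, F}, {C, D, F}, {E, F}. Prime attributes: {A, C, D, E, F}.
Every FD has a superkey on the left, so the relation is in BCNF.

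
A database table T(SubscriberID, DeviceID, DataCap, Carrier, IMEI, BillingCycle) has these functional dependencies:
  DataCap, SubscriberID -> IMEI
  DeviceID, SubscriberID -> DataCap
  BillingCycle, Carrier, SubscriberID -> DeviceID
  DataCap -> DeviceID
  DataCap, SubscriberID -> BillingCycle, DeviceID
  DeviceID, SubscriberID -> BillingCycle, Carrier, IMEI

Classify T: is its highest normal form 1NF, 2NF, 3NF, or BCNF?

Candidate keys: {BillingCycle, Carrier, SubscriberID}, {DataCap, SubscriberID}, {DeviceID, SubscriberID}. Prime attributes: {BillingCycle, Carrier, DataCap, DeviceID, SubscriberID}.
DataCap -> DeviceID breaks BCNF: {DataCap}⁺ = {DataCap, DeviceID}, so {DataCap} is not a superkey.
Since {DeviceID} ⊆ prime attributes and every other non-superkey FD also has a prime right side, the schema is in 3NF.

3NF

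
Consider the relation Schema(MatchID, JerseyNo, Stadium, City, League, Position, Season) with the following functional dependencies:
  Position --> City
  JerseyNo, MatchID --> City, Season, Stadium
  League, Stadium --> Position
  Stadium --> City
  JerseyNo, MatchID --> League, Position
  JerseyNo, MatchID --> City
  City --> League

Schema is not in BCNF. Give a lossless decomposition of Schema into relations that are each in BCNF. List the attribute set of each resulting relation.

{City, League}; {City, Position}; {JerseyNo, MatchID, Season, Stadium}; {Position, Stadium}

Candidate key of the original relation: {JerseyNo, MatchID}.
{City, JerseyNo, League, MatchID, Position, Season, Stadium}: {Position} determines {City, League, Position} here but is not a superkey — split on Position --> City, League, giving {City, League, Position} and {JerseyNo, MatchID, Position, Season, Stadium}.
{City, League, Position}: {City} determines {City, League} here but is not a superkey — split on City --> League, giving {City, League} and {City, Position}.
{City, League}: every determinant is a superkey — BCNF.
{City, Position}: every determinant is a superkey — BCNF.
{JerseyNo, MatchID, Position, Season, Stadium}: {Stadium} determines {Position, Stadium} here but is not a superkey — split on Stadium --> Position, giving {Position, Stadium} and {JerseyNo, MatchID, Season, Stadium}.
{Position, Stadium}: every determinant is a superkey — BCNF.
{JerseyNo, MatchID, Season, Stadium}: every determinant is a superkey — BCNF.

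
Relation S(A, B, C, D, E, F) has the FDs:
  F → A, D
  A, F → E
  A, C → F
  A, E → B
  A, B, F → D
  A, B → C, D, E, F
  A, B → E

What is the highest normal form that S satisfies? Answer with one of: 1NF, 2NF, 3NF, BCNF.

Candidate keys: {A, B}, {A, C}, {A, E}, {F}. Prime attributes: {A, B, C, E, F}.
Each dependency's left side is a superkey — BCNF holds.

BCNF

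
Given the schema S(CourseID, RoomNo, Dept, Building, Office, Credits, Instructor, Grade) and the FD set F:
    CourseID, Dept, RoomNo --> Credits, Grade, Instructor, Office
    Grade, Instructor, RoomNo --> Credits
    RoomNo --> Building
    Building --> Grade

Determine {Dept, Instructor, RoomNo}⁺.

Start with {Dept, Instructor, RoomNo}.
RoomNo --> Building applies; add {Building} → now {Building, Dept, Instructor, RoomNo}.
Building --> Grade applies; add {Grade} → now {Building, Dept, Grade, Instructor, RoomNo}.
Grade, Instructor, RoomNo --> Credits applies; add {Credits} → now {Building, Credits, Dept, Grade, Instructor, RoomNo}.
No further FD applies.

{Building, Credits, Dept, Grade, Instructor, RoomNo}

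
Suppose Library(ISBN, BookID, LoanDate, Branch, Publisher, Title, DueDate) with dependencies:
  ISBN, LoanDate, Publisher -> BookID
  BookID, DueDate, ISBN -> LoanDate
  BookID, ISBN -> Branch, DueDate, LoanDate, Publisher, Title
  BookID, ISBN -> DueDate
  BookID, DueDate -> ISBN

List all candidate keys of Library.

{BookID, DueDate}, {BookID, ISBN}, {ISBN, LoanDate, Publisher}

{BookID, DueDate}⁺ = {BookID, Branch, DueDate, ISBN, LoanDate, Publisher, Title}, which is every attribute, so {BookID, DueDate} is a candidate key.
{BookID, ISBN}⁺ = {BookID, Branch, DueDate, ISBN, LoanDate, Publisher, Title}, which is every attribute, so {BookID, ISBN} is a candidate key.
{ISBN, LoanDate, Publisher}⁺ = {BookID, Branch, DueDate, ISBN, LoanDate, Publisher, Title}, which is every attribute, so {ISBN, LoanDate, Publisher} is a candidate key.
These are minimal and exhaustive — every other superkey contains one of them.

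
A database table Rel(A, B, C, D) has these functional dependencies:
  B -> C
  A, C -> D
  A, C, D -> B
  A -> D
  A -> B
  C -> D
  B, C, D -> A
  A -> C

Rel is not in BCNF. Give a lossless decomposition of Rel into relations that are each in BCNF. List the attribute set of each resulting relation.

{A, B, C}; {C, D}

Candidate keys of the original relation: {A}, {B}.
In {A, B, C, D}, {C} is not a superkey ({C}⁺ restricted to this set is {C, D}), so split on C -> D into {C, D} and {A, B, C}.
{C, D}: every determinant is a superkey — BCNF.
{A, B, C}: every determinant is a superkey — BCNF.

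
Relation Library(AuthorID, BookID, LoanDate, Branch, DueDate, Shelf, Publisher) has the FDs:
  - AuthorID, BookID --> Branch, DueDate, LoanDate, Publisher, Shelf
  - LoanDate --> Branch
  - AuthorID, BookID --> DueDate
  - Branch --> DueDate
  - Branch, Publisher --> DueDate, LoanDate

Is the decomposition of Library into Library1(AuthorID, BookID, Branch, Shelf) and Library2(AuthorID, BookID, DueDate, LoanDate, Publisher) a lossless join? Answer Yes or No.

Yes

The shared attributes are {AuthorID, BookID} and {AuthorID, BookID}⁺ = {AuthorID, BookID, Branch, DueDate, LoanDate, Publisher, Shelf}.
This includes all of Library1, so the common attributes are a superkey of Library1 — the join is lossless.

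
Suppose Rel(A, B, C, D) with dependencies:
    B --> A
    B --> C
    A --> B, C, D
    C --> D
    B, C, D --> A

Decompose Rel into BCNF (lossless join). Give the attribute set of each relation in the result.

Candidate keys of the original relation: {A}, {B}.
In {A, B, C, D}, {C} is not a superkey ({C}⁺ restricted to this set is {C, D}), so split on C --> D into {C, D} and {A, B, C}.
{C, D} is in BCNF.
{A, B, C} is in BCNF.

{A, B, C}; {C, D}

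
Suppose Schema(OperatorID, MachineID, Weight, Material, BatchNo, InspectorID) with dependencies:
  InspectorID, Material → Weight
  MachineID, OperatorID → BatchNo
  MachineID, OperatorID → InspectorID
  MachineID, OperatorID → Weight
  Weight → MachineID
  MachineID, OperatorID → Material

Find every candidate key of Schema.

Attributes never on any right-hand side: {OperatorID} — every candidate key must contain it.
{MachineID, OperatorID}⁺ = {BatchNo, InspectorID, MachineID, Material, OperatorID, Weight} — all of the relation — so {MachineID, OperatorID} is a candidate key.
{OperatorID, Weight}⁺ = {BatchNo, InspectorID, MachineID, Material, OperatorID, Weight} — all of the relation — so {OperatorID, Weight} is a candidate key.
{InspectorID, Material, OperatorID}⁺ = {BatchNo, InspectorID, MachineID, Material, OperatorID, Weight} — all of the relation — so {InspectorID, Material, OperatorID} is a candidate key.
No proper subset of any of these is a key, and no other minimal superkey exists.

{InspectorID, Material, OperatorID}, {MachineID, OperatorID}, {OperatorID, Weight}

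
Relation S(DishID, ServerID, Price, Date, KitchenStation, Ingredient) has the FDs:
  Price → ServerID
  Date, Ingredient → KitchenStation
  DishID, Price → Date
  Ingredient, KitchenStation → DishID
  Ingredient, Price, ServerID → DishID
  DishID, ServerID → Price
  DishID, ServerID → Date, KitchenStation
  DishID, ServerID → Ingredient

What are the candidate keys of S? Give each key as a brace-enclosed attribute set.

{DishID, Price}⁺ = {Date, DishID, Ingredient, KitchenStation, Price, ServerID} — all of the relation — so {DishID, Price} is a candidate key.
{DishID, ServerID}⁺ = {Date, DishID, Ingredient, KitchenStation, Price, ServerID} — all of the relation — so {DishID, ServerID} is a candidate key.
{Ingredient, Price}⁺ = {Date, DishID, Ingredient, KitchenStation, Price, ServerID} — all of the relation — so {Ingredient, Price} is a candidate key.
{Date, Ingredient, ServerID}⁺ = {Date, DishID, Ingredient, KitchenStation, Price, ServerID} — all of the relation — so {Date, Ingredient, ServerID} is a candidate key.
{Ingredient, KitchenStation, ServerID}⁺ = {Date, DishID, Ingredient, KitchenStation, Price, ServerID} — all of the relation — so {Ingredient, KitchenStation, ServerID} is a candidate key.
No proper subset of any of these is a key, and no other minimal superkey exists.

{Date, Ingredient, ServerID}, {DishID, Price}, {DishID, ServerID}, {Ingredient, KitchenStation, ServerID}, {Ingredient, Price}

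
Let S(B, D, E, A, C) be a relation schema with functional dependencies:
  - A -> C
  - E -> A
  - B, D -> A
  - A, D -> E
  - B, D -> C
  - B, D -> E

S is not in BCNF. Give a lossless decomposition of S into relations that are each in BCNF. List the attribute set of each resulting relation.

{A, C}; {A, E}; {B, D, E}

Candidate key of the original relation: {B, D}.
{A, B, C, D, E}: {A} determines {A, C} here but is not a superkey — split on A -> C, giving {A, C} and {A, B, D, E}.
{A, C}: every determinant is a superkey — BCNF.
{A, B, D, E}: {E} determines {A, E} here but is not a superkey — split on E -> A, giving {A, E} and {B, D, E}.
{A, E}: every determinant is a superkey — BCNF.
{B, D, E}: every determinant is a superkey — BCNF.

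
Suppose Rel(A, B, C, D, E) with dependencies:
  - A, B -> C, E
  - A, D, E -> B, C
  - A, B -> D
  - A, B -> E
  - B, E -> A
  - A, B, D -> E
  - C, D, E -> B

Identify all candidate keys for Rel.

{A, B}, {A, D, E}, {B, E}, {C, D, E}

{A, B}⁺ = {A, B, C, D, E} — all of the relation — so {A, B} is a candidate key.
{B, E}⁺ = {A, B, C, D, E} — all of the relation — so {B, E} is a candidate key.
{A, D, E}⁺ = {A, B, C, D, E} — all of the relation — so {A, D, E} is a candidate key.
{C, D, E}⁺ = {A, B, C, D, E} — all of the relation — so {C, D, E} is a candidate key.
These are minimal and exhaustive — every other superkey contains one of them.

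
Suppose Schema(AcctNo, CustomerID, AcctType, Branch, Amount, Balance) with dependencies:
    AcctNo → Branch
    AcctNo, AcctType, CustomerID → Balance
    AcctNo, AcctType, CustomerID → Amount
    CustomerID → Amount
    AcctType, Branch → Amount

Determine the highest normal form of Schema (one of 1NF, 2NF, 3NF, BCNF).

1NF

Candidate key: {AcctNo, AcctType, CustomerID}. Prime attributes: {AcctNo, AcctType, CustomerID}.
AcctNo → Branch breaks BCNF: {AcctNo}⁺ = {AcctNo, Branch}, so {AcctNo} is not a superkey.
AcctNo → Branch has non-prime {Branch} on the right and a non-superkey on the left, so 3NF fails.
The proper key subset {AcctNo} of {AcctNo, AcctType, CustomerID} determines non-prime {Branch}, so the relation is not even in 2NF.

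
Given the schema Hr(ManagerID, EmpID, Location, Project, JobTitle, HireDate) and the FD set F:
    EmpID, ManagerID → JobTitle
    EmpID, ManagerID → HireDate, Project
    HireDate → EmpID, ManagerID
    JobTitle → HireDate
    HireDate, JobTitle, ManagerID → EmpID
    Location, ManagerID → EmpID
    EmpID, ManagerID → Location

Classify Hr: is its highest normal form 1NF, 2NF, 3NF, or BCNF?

BCNF

Candidate keys: {EmpID, ManagerID}, {HireDate}, {JobTitle}, {Location, ManagerID}. Prime attributes: {EmpID, HireDate, JobTitle, Location, ManagerID}.
Every FD has a superkey on the left, so the relation is in BCNF.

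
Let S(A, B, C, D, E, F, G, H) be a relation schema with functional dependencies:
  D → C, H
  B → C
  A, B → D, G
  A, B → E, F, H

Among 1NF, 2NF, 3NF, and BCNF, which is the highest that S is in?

Candidate key: {A, B}. Prime attributes: {A, B}.
For D → C, H we have {D}⁺ = {C, D, H}; {D} is not a superkey, so BCNF fails.
Because {C, H} are non-prime and the left side of D → C, H is not a superkey, the relation is not in 3NF.
{B} is a proper subset of the key {A, B}, and {B}⁺ contains the non-prime attribute {C} — a partial dependency, so 2NF is violated.

1NF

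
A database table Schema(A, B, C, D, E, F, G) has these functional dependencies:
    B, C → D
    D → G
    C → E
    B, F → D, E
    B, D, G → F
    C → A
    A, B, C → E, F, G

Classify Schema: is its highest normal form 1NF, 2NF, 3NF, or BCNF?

Candidate key: {B, C}. Prime attributes: {B, C}.
For D → G we have {D}⁺ = {D, G}; {D} is not a superkey, so BCNF fails.
D → G determines the non-prime attribute {G} from a non-superkey — 3NF is violated.
The proper key subset {C} of {B, C} determines non-prime {A, E}, so the relation is not even in 2NF.

1NF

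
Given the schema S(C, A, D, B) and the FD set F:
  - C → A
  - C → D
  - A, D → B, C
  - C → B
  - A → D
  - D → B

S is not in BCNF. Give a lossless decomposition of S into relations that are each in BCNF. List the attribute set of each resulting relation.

Candidate keys of the original relation: {A}, {C}.
{A, B, C, D}: {D} determines {B, D} here but is not a superkey — split on D → B, giving {B, D} and {A, C, D}.
{B, D} has no BCNF violation.
{A, C, D} has no BCNF violation.

{A, C, D}; {B, D}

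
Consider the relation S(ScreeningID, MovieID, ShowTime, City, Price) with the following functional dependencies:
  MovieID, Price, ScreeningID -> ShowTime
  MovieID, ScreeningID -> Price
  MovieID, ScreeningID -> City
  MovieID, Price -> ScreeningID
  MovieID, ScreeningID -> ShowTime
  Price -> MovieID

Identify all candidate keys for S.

{MovieID, ScreeningID}, {Price}

{Price} is a candidate key since {Price}⁺ = {City, MovieID, Price, ScreeningID, ShowTime} covers every attribute.
{MovieID, ScreeningID} is a candidate key since {MovieID, ScreeningID}⁺ = {City, MovieID, Price, ScreeningID, ShowTime} covers every attribute.
These are minimal and exhaustive — every other superkey contains one of them.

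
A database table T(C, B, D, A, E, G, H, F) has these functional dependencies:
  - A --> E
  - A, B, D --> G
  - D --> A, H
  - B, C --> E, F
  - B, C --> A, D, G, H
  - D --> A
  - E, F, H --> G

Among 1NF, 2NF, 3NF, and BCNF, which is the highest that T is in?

2NF

Candidate key: {B, C}. Prime attributes: {B, C}.
For A --> E we have {A}⁺ = {A, E}; {A} is not a superkey, so BCNF fails.
A --> E has non-prime {E} on the right and a non-superkey on the left, so 3NF fails.
Checking every proper subset of each key, none determines a non-prime attribute — 2NF is satisfied.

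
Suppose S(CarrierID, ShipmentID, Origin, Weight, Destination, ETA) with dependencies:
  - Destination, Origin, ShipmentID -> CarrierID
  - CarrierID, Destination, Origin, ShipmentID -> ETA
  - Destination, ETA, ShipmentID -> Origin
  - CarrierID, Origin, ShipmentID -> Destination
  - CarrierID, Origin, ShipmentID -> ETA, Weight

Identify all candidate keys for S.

Attributes never on any right-hand side: {ShipmentID} — every candidate key must contain it.
{CarrierID, Origin, ShipmentID}⁺ = {CarrierID, Destination, ETA, Origin, ShipmentID, Weight}, which is every attribute, so {CarrierID, Origin, ShipmentID} is a candidate key.
{Destination, ETA, ShipmentID}⁺ = {CarrierID, Destination, ETA, Origin, ShipmentID, Weight}, which is every attribute, so {Destination, ETA, ShipmentID} is a candidate key.
{Destination, Origin, ShipmentID}⁺ = {CarrierID, Destination, ETA, Origin, ShipmentID, Weight}, which is every attribute, so {Destination, Origin, ShipmentID} is a candidate key.
These are minimal and exhaustive — every other superkey contains one of them.

{CarrierID, Origin, ShipmentID}, {Destination, ETA, ShipmentID}, {Destination, Origin, ShipmentID}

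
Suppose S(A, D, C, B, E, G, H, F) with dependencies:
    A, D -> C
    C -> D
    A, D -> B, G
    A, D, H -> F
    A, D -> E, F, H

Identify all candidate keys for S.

Attributes never on any right-hand side: {A} — every candidate key must contain it.
{A, C} is a candidate key since {A, C}⁺ = {A, B, C, D, E, F, G, H} covers every attribute.
{A, D} is a candidate key since {A, D}⁺ = {A, B, C, D, E, F, G, H} covers every attribute.
These are minimal and exhaustive — every other superkey contains one of them.

{A, C}, {A, D}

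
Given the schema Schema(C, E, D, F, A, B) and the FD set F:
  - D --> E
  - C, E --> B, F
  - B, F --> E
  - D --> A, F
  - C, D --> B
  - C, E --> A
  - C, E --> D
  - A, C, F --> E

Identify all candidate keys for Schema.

{A, C, F}, {B, C, F}, {C, D}, {C, E}

{C} never appears on the right of any FD, so every key must include it.
{C, D}⁺ = {A, B, C, D, E, F}, which is every attribute, so {C, D} is a candidate key.
{C, E}⁺ = {A, B, C, D, E, F}, which is every attribute, so {C, E} is a candidate key.
{A, C, F}⁺ = {A, B, C, D, E, F}, which is every attribute, so {A, C, F} is a candidate key.
{B, C, F}⁺ = {A, B, C, D, E, F}, which is every attribute, so {B, C, F} is a candidate key.
Any other superkey properly contains one of these, so there are no further candidate keys.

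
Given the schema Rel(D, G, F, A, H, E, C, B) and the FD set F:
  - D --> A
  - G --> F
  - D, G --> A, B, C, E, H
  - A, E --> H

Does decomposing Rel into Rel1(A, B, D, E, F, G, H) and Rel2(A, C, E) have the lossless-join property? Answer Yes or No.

Common attributes: {A, E}; their closure is {A, E, H}.
The closure covers neither Rel1 nor Rel2 entirely; the join is not lossless.

No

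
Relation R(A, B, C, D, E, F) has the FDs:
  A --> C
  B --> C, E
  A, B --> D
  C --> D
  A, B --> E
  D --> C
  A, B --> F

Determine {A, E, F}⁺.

Start with {A, E, F}.
A --> C applies; add {C} → now {A, C, E, F}.
C --> D applies; add {D} → now {A, C, D, E, F}.
No further FD applies.

{A, C, D, E, F}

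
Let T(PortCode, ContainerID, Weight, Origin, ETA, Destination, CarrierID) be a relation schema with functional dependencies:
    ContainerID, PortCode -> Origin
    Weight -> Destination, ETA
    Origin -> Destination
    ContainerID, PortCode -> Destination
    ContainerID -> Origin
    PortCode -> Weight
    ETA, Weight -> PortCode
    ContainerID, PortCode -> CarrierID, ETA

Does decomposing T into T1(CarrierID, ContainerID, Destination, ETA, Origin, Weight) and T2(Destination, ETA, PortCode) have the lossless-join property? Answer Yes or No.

T1 ∩ T2 = {Destination, ETA}; its closure under F is {Destination, ETA}.
T1 ⊄ {Destination, ETA} and T2 ⊄ {Destination, ETA}, so the split is lossy.

No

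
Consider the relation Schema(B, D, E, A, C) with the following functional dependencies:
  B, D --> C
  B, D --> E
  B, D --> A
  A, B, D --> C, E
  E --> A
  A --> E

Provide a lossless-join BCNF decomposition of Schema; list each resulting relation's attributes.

{A, E}; {B, C, D, E}

Candidate key of the original relation: {B, D}.
{A, B, C, D, E}: {E} determines {A, E} here but is not a superkey — split on E --> A, giving {A, E} and {B, C, D, E}.
{A, E} has no BCNF violation.
{B, C, D, E} has no BCNF violation.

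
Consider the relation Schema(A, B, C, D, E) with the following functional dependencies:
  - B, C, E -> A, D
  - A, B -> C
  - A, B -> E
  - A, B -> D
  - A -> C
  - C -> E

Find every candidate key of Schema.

Attributes never on any right-hand side: {B} — every candidate key must contain it.
{A, B}⁺ = {A, B, C, D, E} — all of the relation — so {A, B} is a candidate key.
{B, C}⁺ = {A, B, C, D, E} — all of the relation — so {B, C} is a candidate key.
These are minimal and exhaustive — every other superkey contains one of them.

{A, B}, {B, C}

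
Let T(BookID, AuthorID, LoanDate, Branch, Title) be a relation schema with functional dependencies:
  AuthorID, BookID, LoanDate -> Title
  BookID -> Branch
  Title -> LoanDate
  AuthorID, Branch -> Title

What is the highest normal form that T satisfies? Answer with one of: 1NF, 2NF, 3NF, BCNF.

1NF

Candidate key: {AuthorID, BookID}. Prime attributes: {AuthorID, BookID}.
For BookID -> Branch we have {BookID}⁺ = {BookID, Branch}; {BookID} is not a superkey, so BCNF fails.
BookID -> Branch has non-prime {Branch} on the right and a non-superkey on the left, so 3NF fails.
The proper key subset {BookID} of {AuthorID, BookID} determines non-prime {Branch}, so the relation is not even in 2NF.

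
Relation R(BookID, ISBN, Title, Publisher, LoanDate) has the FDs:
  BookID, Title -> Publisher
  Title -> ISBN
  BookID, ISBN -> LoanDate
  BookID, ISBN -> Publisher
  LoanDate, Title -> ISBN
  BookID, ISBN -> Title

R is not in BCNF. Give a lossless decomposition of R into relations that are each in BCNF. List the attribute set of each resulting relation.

Candidate keys of the original relation: {BookID, ISBN}, {BookID, Title}.
Within {BookID, ISBN, LoanDate, Publisher, Title}: {Title}⁺ ∩ {BookID, ISBN, LoanDate, Publisher, Title} = {ISBN, Title}, not the whole set, so Title -> ISBN violates BCNF; decompose into {ISBN, Title} and {BookID, LoanDate, Publisher, Title}.
{ISBN, Title} has no BCNF violation.
{BookID, LoanDate, Publisher, Title} has no BCNF violation.

{BookID, LoanDate, Publisher, Title}; {ISBN, Title}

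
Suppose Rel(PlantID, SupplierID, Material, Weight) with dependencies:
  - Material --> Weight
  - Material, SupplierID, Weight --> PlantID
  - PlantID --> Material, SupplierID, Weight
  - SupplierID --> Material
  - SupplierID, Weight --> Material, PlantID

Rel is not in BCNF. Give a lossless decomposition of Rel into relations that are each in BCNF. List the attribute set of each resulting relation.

Candidate keys of the original relation: {PlantID}, {SupplierID}.
In {Material, PlantID, SupplierID, Weight}, {Material} is not a superkey ({Material}⁺ restricted to this set is {Material, Weight}), so split on Material --> Weight into {Material, Weight} and {Material, PlantID, SupplierID}.
{Material, Weight} has no BCNF violation.
{Material, PlantID, SupplierID} has no BCNF violation.

{Material, PlantID, SupplierID}; {Material, Weight}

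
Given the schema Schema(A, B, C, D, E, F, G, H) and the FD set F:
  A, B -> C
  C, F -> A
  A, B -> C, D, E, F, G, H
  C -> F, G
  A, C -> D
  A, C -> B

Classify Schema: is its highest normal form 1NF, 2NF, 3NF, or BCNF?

BCNF

Candidate keys: {A, B}, {C}. Prime attributes: {A, B, C}.
Every FD has a superkey on the left, so the relation is in BCNF.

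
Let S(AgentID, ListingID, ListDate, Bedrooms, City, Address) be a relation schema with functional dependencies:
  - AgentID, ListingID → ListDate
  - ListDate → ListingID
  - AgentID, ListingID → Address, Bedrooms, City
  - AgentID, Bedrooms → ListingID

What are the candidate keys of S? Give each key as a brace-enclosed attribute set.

{AgentID, Bedrooms}, {AgentID, ListDate}, {AgentID, ListingID}

Attributes never on any right-hand side: {AgentID} — every candidate key must contain it.
Closure of {AgentID, Bedrooms} is {Address, AgentID, Bedrooms, City, ListDate, ListingID}, the whole schema; {AgentID, Bedrooms} is a candidate key.
Closure of {AgentID, ListDate} is {Address, AgentID, Bedrooms, City, ListDate, ListingID}, the whole schema; {AgentID, ListDate} is a candidate key.
Closure of {AgentID, ListingID} is {Address, AgentID, Bedrooms, City, ListDate, ListingID}, the whole schema; {AgentID, ListingID} is a candidate key.
Any other superkey properly contains one of these, so there are no further candidate keys.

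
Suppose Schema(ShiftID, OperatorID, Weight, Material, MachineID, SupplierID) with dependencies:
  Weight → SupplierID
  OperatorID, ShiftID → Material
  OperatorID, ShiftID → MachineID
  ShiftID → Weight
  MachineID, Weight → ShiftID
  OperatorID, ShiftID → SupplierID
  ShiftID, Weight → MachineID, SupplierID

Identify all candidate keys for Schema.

Attributes never on any right-hand side: {OperatorID} — every candidate key must contain it.
{OperatorID, ShiftID}⁺ = {MachineID, Material, OperatorID, ShiftID, SupplierID, Weight}, which is every attribute, so {OperatorID, ShiftID} is a candidate key.
{MachineID, OperatorID, Weight}⁺ = {MachineID, Material, OperatorID, ShiftID, SupplierID, Weight}, which is every attribute, so {MachineID, OperatorID, Weight} is a candidate key.
These are minimal and exhaustive — every other superkey contains one of them.

{MachineID, OperatorID, Weight}, {OperatorID, ShiftID}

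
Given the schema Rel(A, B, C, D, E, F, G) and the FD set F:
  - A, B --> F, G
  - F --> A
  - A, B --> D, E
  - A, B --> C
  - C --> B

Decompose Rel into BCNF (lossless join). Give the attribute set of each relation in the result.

{A, F}; {B, C}; {C, D, E, F, G}

Candidate keys of the original relation: {A, B}, {A, C}, {B, F}, {C, F}.
Within {A, B, C, D, E, F, G}: {F}⁺ ∩ {A, B, C, D, E, F, G} = {A, F}, not the whole set, so F --> A violates BCNF; decompose into {A, F} and {B, C, D, E, F, G}.
{A, F} has no BCNF violation.
Within {B, C, D, E, F, G}: {C}⁺ ∩ {B, C, D, E, F, G} = {B, C}, not the whole set, so C --> B violates BCNF; decompose into {B, C} and {C, D, E, F, G}.
{B, C} has no BCNF violation.
{C, D, E, F, G} has no BCNF violation.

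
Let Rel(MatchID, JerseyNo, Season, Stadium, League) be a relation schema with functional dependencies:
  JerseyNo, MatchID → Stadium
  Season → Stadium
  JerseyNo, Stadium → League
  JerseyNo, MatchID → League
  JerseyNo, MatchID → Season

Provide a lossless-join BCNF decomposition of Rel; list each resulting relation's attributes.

Candidate key of the original relation: {JerseyNo, MatchID}.
In {JerseyNo, League, MatchID, Season, Stadium}, {Season} is not a superkey ({Season}⁺ restricted to this set is {Season, Stadium}), so split on Season → Stadium into {Season, Stadium} and {JerseyNo, League, MatchID, Season}.
{Season, Stadium} has no BCNF violation.
In {JerseyNo, League, MatchID, Season}, {JerseyNo, Season} is not a superkey ({JerseyNo, Season}⁺ restricted to this set is {JerseyNo, League, Season}), so split on JerseyNo, Season → League into {JerseyNo, League, Season} and {JerseyNo, MatchID, Season}.
{JerseyNo, League, Season} has no BCNF violation.
{JerseyNo, MatchID, Season} has no BCNF violation.

{JerseyNo, League, Season}; {JerseyNo, MatchID, Season}; {Season, Stadium}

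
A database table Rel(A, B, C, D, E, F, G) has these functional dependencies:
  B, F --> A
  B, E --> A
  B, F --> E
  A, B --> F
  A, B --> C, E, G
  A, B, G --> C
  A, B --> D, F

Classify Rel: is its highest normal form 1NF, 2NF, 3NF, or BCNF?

Candidate keys: {A, B}, {B, E}, {B, F}. Prime attributes: {A, B, E, F}.
Each dependency's left side is a superkey — BCNF holds.

BCNF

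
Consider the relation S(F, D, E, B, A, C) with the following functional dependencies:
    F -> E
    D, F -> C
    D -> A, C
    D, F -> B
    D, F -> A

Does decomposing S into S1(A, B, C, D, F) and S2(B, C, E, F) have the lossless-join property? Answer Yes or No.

Yes

S1 ∩ S2 = {B, C, F}; its closure under F is {B, C, E, F}.
This includes all of S2, so the common attributes are a superkey of S2 — the join is lossless.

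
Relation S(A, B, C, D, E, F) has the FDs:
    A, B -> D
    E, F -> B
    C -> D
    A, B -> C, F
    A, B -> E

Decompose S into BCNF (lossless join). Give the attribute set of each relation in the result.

{A, C, E, F}; {B, E, F}; {C, D}

Candidate keys of the original relation: {A, B}, {A, E, F}.
Within {A, B, C, D, E, F}: {E, F}⁺ ∩ {A, B, C, D, E, F} = {B, E, F}, not the whole set, so E, F -> B violates BCNF; decompose into {B, E, F} and {A, C, D, E, F}.
{B, E, F} has no BCNF violation.
Within {A, C, D, E, F}: {C}⁺ ∩ {A, C, D, E, F} = {C, D}, not the whole set, so C -> D violates BCNF; decompose into {C, D} and {A, C, E, F}.
{C, D} has no BCNF violation.
{A, C, E, F} has no BCNF violation.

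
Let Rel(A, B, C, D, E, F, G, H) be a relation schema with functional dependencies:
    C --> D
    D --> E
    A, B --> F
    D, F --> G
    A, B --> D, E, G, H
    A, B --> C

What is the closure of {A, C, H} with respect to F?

{A, C, D, E, H}

Start with {A, C, H}.
C --> D applies; add {D} → now {A, C, D, H}.
D --> E applies; add {E} → now {A, C, D, E, H}.
No further FD applies.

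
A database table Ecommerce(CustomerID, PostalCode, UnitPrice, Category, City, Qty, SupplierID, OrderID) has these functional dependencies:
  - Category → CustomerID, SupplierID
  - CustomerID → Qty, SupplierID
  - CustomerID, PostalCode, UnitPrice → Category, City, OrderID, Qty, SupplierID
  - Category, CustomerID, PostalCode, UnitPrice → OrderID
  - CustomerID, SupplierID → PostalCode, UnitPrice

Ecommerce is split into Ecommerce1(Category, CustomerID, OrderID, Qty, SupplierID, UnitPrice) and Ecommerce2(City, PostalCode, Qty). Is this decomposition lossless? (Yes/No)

The shared attributes are {Qty} and {Qty}⁺ = {Qty}.
Neither Ecommerce1 nor Ecommerce2 is contained in that closure, so the decomposition is lossy.

No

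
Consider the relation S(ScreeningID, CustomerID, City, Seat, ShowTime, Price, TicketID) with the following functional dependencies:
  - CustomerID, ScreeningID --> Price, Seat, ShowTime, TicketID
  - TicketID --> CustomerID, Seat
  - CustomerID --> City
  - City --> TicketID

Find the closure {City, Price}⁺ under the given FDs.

{City, CustomerID, Price, Seat, TicketID}

Start with {City, Price}.
City --> TicketID applies; add {TicketID} → now {City, Price, TicketID}.
TicketID --> CustomerID, Seat applies; add {CustomerID, Seat} → now {City, CustomerID, Price, Seat, TicketID}.
No further FD applies.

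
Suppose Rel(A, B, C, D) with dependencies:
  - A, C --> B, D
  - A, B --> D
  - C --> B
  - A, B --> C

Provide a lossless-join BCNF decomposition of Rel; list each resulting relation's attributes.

{A, C, D}; {B, C}

Candidate keys of the original relation: {A, B}, {A, C}.
{A, B, C, D}: {C} determines {B, C} here but is not a superkey — split on C --> B, giving {B, C} and {A, C, D}.
{B, C} is in BCNF.
{A, C, D} is in BCNF.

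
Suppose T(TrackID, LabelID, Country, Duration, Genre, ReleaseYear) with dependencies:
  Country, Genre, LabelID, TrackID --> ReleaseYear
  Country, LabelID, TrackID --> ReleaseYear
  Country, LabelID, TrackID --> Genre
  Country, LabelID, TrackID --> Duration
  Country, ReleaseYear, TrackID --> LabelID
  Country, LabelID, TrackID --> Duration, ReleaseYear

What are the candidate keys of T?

{Country, TrackID} never appear on the right of any FD, so every key must include all of them.
{Country, LabelID, TrackID}⁺ = {Country, Duration, Genre, LabelID, ReleaseYear, TrackID} — all of the relation — so {Country, LabelID, TrackID} is a candidate key.
{Country, ReleaseYear, TrackID}⁺ = {Country, Duration, Genre, LabelID, ReleaseYear, TrackID} — all of the relation — so {Country, ReleaseYear, TrackID} is a candidate key.
Any other superkey properly contains one of these, so there are no further candidate keys.

{Country, LabelID, TrackID}, {Country, ReleaseYear, TrackID}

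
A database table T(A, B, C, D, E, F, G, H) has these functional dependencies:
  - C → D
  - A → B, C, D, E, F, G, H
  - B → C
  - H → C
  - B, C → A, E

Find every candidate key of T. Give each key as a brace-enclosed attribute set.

Closure of {A} is {A, B, C, D, E, F, G, H}, the whole schema; {A} is a candidate key.
Closure of {B} is {A, B, C, D, E, F, G, H}, the whole schema; {B} is a candidate key.
Any other superkey properly contains one of these, so there are no further candidate keys.

{A}, {B}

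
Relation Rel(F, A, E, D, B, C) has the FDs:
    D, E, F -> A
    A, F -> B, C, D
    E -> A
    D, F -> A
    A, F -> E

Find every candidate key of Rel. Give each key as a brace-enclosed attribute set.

{A, F}, {D, F}, {E, F}

Attributes never on any right-hand side: {F} — every candidate key must contain it.
{A, F}⁺ = {A, B, C, D, E, F}, which is every attribute, so {A, F} is a candidate key.
{D, F}⁺ = {A, B, C, D, E, F}, which is every attribute, so {D, F} is a candidate key.
{E, F}⁺ = {A, B, C, D, E, F}, which is every attribute, so {E, F} is a candidate key.
These are minimal and exhaustive — every other superkey contains one of them.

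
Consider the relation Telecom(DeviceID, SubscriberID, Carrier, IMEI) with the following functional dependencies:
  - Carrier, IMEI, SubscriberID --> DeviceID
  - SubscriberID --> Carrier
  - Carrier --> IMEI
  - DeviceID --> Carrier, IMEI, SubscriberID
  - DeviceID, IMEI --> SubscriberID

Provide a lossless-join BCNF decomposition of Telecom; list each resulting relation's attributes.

Candidate keys of the original relation: {DeviceID}, {SubscriberID}.
Within {Carrier, DeviceID, IMEI, SubscriberID}: {Carrier}⁺ ∩ {Carrier, DeviceID, IMEI, SubscriberID} = {Carrier, IMEI}, not the whole set, so Carrier --> IMEI violates BCNF; decompose into {Carrier, IMEI} and {Carrier, DeviceID, SubscriberID}.
{Carrier, IMEI}: every determinant is a superkey — BCNF.
{Carrier, DeviceID, SubscriberID}: every determinant is a superkey — BCNF.

{Carrier, DeviceID, SubscriberID}; {Carrier, IMEI}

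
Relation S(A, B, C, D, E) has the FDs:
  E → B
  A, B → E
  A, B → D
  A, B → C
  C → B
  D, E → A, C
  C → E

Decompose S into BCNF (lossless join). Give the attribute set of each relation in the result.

{A, C, D}; {B, E}; {C, E}

Candidate keys of the original relation: {A, B}, {A, C}, {A, E}, {C, D}, {D, E}.
{A, B, C, D, E}: {E} determines {B, E} here but is not a superkey — split on E → B, giving {B, E} and {A, C, D, E}.
{B, E} is in BCNF.
{A, C, D, E}: {C} determines {C, E} here but is not a superkey — split on C → E, giving {C, E} and {A, C, D}.
{C, E} is in BCNF.
{A, C, D} is in BCNF.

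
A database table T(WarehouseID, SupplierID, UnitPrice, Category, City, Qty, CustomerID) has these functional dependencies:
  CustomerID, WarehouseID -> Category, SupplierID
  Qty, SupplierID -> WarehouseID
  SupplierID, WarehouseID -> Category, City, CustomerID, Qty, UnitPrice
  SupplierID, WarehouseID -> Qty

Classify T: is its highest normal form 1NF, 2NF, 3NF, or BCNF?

BCNF

Candidate keys: {CustomerID, WarehouseID}, {Qty, SupplierID}, {SupplierID, WarehouseID}. Prime attributes: {CustomerID, Qty, SupplierID, WarehouseID}.
Each dependency's left side is a superkey — BCNF holds.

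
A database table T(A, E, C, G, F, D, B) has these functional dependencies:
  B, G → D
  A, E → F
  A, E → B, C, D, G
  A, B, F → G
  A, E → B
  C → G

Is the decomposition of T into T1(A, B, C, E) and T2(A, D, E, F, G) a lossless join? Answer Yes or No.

Yes

T1 ∩ T2 = {A, E}; its closure under F is {A, B, C, D, E, F, G}.
This includes all of T1, so the common attributes are a superkey of T1 — the join is lossless.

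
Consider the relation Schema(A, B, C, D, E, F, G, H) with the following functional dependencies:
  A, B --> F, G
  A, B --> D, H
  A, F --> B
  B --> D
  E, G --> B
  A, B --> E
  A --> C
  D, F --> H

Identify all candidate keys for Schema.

Attributes never on any right-hand side: {A} — every candidate key must contain it.
{A, B} is a candidate key since {A, B}⁺ = {A, B, C, D, E, F, G, H} covers every attribute.
{A, F} is a candidate key since {A, F}⁺ = {A, B, C, D, E, F, G, H} covers every attribute.
{A, E, G} is a candidate key since {A, E, G}⁺ = {A, B, C, D, E, F, G, H} covers every attribute.
No proper subset of any of these is a key, and no other minimal superkey exists.

{A, B}, {A, E, G}, {A, F}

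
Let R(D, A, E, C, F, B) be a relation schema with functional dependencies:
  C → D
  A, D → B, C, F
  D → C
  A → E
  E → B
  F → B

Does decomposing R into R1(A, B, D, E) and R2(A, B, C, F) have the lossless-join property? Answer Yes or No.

No

R1 ∩ R2 = {A, B}; its closure under F is {A, B, E}.
The closure covers neither R1 nor R2 entirely; the join is not lossless.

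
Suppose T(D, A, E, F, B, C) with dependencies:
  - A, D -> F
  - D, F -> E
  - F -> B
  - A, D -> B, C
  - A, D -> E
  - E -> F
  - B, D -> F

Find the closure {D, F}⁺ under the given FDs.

{B, D, E, F}

Start with {D, F}.
D, F -> E applies; add {E} → now {D, E, F}.
F -> B applies; add {B} → now {B, D, E, F}.
No further FD applies.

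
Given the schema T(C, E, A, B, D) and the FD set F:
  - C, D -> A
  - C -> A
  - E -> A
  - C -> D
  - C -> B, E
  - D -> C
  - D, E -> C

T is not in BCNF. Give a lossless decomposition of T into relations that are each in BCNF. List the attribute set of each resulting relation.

{A, E}; {B, C, D, E}

Candidate keys of the original relation: {C}, {D}.
In {A, B, C, D, E}, {E} is not a superkey ({E}⁺ restricted to this set is {A, E}), so split on E -> A into {A, E} and {B, C, D, E}.
{A, E}: every determinant is a superkey — BCNF.
{B, C, D, E}: every determinant is a superkey — BCNF.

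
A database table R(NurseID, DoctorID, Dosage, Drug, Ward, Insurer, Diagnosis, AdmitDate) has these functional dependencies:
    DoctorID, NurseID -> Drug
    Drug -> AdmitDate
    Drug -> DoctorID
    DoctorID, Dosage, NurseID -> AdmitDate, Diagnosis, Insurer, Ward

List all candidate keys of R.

{DoctorID, Dosage, NurseID}, {Dosage, Drug, NurseID}

{Dosage, NurseID} never appear on the right of any FD, so every key must include all of them.
{DoctorID, Dosage, NurseID}⁺ = {AdmitDate, Diagnosis, DoctorID, Dosage, Drug, Insurer, NurseID, Ward} — all of the relation — so {DoctorID, Dosage, NurseID} is a candidate key.
{Dosage, Drug, NurseID}⁺ = {AdmitDate, Diagnosis, DoctorID, Dosage, Drug, Insurer, NurseID, Ward} — all of the relation — so {Dosage, Drug, NurseID} is a candidate key.
These are minimal and exhaustive — every other superkey contains one of them.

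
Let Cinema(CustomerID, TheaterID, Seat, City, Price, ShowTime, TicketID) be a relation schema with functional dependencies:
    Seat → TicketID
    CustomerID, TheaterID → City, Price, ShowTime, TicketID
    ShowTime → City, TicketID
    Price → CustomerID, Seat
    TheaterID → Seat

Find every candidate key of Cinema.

{CustomerID, TheaterID}, {Price, TheaterID}

{TheaterID} never appears on the right of any FD, so every key must include it.
{CustomerID, TheaterID} is a candidate key since {CustomerID, TheaterID}⁺ = {City, CustomerID, Price, Seat, ShowTime, TheaterID, TicketID} covers every attribute.
{Price, TheaterID} is a candidate key since {Price, TheaterID}⁺ = {City, CustomerID, Price, Seat, ShowTime, TheaterID, TicketID} covers every attribute.
Any other superkey properly contains one of these, so there are no further candidate keys.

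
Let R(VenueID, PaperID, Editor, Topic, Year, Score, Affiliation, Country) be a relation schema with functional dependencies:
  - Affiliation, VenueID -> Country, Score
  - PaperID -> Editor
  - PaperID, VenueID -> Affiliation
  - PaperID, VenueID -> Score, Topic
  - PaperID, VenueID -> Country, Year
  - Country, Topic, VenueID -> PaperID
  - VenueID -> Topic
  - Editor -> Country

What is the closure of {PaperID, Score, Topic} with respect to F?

{Country, Editor, PaperID, Score, Topic}

Start with {PaperID, Score, Topic}.
PaperID -> Editor applies; add {Editor} → now {Editor, PaperID, Score, Topic}.
Editor -> Country applies; add {Country} → now {Country, Editor, PaperID, Score, Topic}.
No further FD applies.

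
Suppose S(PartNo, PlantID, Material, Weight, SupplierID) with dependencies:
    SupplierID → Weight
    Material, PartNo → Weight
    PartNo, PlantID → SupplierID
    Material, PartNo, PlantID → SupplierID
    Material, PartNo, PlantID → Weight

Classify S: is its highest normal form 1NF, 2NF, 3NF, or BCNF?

1NF

Candidate key: {Material, PartNo, PlantID}. Prime attributes: {Material, PartNo, PlantID}.
For SupplierID → Weight we have {SupplierID}⁺ = {SupplierID, Weight}; {SupplierID} is not a superkey, so BCNF fails.
SupplierID → Weight determines the non-prime attribute {Weight} from a non-superkey — 3NF is violated.
Since {Material, PartNo} ⊂ {Material, PartNo, PlantID} and {Material, PartNo}⁺ ⊇ {Weight} with {Weight} non-prime, there is a partial dependency; 2NF fails.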